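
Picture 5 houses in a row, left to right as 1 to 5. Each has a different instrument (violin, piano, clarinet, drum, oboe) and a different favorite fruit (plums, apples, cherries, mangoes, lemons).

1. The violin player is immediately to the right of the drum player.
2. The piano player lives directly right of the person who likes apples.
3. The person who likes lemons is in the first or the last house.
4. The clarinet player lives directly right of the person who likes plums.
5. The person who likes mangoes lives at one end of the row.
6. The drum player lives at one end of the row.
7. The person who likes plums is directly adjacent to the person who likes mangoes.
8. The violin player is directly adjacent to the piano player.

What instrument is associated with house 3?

piano

Clue 6: the drum player is in house 1.
By clue 1, the violin player is in house 2.
From clue 8, the piano player must be in house 3.
The only instrument still possible for house 4 is oboe.
So house 5 gets clarinet for instrument.
From clue 2, the person who likes apples must be in house 2.
From clue 4, the person who likes plums must be in house 4.
Clue 7 places the person who likes mangoes in house 5.
That leaves lemons as the favorite fruit for house 1.
So house 3 gets cherries for favorite fruit.
So: house 1 = drum/lemons, house 2 = violin/apples, house 3 = piano/cherries, house 4 = oboe/plums, house 5 = clarinet/mangoes.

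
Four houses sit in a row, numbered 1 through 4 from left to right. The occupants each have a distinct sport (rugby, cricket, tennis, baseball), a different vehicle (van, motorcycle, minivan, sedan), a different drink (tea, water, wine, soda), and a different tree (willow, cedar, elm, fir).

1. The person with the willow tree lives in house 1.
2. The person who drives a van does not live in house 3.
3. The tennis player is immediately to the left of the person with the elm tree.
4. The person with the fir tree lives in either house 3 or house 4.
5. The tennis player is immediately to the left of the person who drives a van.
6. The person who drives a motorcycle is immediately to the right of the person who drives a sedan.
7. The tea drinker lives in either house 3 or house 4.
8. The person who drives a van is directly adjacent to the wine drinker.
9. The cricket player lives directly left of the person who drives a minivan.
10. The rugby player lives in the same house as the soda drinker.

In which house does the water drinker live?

Clue 1 places the person with the willow tree in house 1.
So house 1 gets sedan for vehicle.
Clue 6: the person who drives a motorcycle is in house 2.
The only vehicle still possible for house 3 is minivan.
The only vehicle still possible for house 4 is van.
Clue 5: the tennis player is in house 3.
By clue 8, the wine drinker is in house 3.
Clue 9: the cricket player is in house 2.
The person with the elm tree is in house 4 (clue 3).
House 1 drink: only soda fits.
The only drink still possible for house 2 is water.
That leaves tea as the drink for house 4.
The only tree still possible for house 2 is cedar.
So house 3 gets fir for tree.
By clue 10, the rugby player is in house 1.
House 4 sport: only baseball fits.
So: house 1 = rugby/sedan/soda/willow, house 2 = cricket/motorcycle/water/cedar, house 3 = tennis/minivan/wine/fir, house 4 = baseball/van/tea/elm.

2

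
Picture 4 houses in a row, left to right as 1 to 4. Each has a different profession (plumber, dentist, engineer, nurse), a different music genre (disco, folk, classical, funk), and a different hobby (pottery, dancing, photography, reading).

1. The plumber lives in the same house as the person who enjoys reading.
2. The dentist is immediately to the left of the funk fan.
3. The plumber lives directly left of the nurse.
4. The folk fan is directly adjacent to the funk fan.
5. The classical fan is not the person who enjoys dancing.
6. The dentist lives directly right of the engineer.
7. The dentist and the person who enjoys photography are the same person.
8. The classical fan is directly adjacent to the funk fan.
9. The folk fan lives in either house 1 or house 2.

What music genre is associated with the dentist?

folk

House 4 profession: only nurse fits.
By clue 3, the plumber is in house 3.
By clue 4, the folk fan is in house 2.
From clue 4, the funk fan must be in house 3.
The only profession still possible for house 1 is engineer.
House 2 profession: only dentist fits.
The only music genre still possible for house 1 is disco.
So house 4 gets classical for music genre.
Clue 1 places the person who enjoys reading in house 3.
From clue 7, the person who enjoys photography must be in house 2.
House 4 hobby: only pottery fits.
House 1 hobby: only dancing fits.
So: house 1 = engineer/disco/dancing, house 2 = dentist/folk/photography, house 3 = plumber/funk/reading, house 4 = nurse/classical/pottery.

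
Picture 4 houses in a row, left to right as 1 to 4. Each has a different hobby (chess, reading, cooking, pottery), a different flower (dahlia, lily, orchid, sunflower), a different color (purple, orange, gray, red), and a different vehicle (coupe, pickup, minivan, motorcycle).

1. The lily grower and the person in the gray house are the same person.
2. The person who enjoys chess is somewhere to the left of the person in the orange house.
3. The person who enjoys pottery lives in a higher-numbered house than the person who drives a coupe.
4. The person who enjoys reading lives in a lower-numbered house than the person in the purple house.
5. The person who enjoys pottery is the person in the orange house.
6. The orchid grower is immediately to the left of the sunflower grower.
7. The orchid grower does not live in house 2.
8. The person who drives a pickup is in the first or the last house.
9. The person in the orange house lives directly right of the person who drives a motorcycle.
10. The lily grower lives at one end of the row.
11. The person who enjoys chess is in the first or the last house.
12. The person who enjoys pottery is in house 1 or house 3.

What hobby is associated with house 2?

reading

By clue 11, the person who enjoys chess is in house 1.
By clue 12, the person who enjoys pottery is in house 3.
So house 4 gets cooking for hobby.
From clue 5, the person in the orange house must be in house 3.
The person who drives a motorcycle is in house 2 (clue 9).
House 2's hobby must be reading (nothing else left).
House 2 color: only red fits.
The only vehicle still possible for house 3 is minivan.
So house 4 gets pickup for vehicle.
So house 1 gets gray for color.
That leaves purple as the color for house 4.
House 1 vehicle: only coupe fits.
The lily grower is in house 1 (clue 1).
The only flower still possible for house 3 is orchid.
The sunflower grower is in house 4 (clue 6).
House 2 flower: only dahlia fits.
So: house 1 = chess/lily/gray/coupe, house 2 = reading/dahlia/red/motorcycle, house 3 = pottery/orchid/orange/minivan, house 4 = cooking/sunflower/purple/pickup.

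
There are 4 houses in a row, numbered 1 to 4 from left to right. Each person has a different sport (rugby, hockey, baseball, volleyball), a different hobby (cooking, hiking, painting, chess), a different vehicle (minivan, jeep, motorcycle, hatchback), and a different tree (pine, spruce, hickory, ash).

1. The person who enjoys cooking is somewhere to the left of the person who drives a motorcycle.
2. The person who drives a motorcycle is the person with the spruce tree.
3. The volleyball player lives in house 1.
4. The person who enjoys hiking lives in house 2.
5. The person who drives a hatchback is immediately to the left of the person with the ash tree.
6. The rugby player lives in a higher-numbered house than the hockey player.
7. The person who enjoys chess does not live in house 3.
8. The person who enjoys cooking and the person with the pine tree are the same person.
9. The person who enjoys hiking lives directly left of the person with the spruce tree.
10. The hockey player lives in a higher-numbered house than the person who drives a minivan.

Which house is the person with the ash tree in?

2

By clue 3, the volleyball player is in house 1.
By clue 4, the person who enjoys hiking is in house 2.
Clue 9: the person with the spruce tree is in house 3.
Clue 2 places the person who drives a motorcycle in house 3.
The person who enjoys cooking is in house 1 (clue 8).
Clue 8: the person with the pine tree is in house 1.
House 3's hobby must be painting (nothing else left).
House 4's hobby must be chess (nothing else left).
House 1's vehicle must be hatchback (nothing else left).
House 4's vehicle must be jeep (nothing else left).
The person with the ash tree is in house 2 (clue 5).
Clue 10 places the hockey player in house 3.
House 2's sport must be baseball (nothing else left).
So house 4 gets rugby for sport.
House 2 vehicle: only minivan fits.
The only tree still possible for house 4 is hickory.
So: house 1 = volleyball/cooking/hatchback/pine, house 2 = baseball/hiking/minivan/ash, house 3 = hockey/painting/motorcycle/spruce, house 4 = rugby/chess/jeep/hickory.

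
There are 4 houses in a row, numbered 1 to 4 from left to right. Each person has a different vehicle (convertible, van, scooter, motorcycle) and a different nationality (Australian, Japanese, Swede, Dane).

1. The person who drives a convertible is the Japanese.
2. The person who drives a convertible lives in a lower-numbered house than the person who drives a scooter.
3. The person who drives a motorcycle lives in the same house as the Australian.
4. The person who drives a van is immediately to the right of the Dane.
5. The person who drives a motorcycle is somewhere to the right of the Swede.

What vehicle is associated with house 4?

motorcycle

The only vehicle still possible for house 1 is convertible.
Clue 1: the Japanese is in house 1.
House 4's nationality must be Australian (nothing else left).
The person who drives a motorcycle is in house 4 (clue 3).
House 2 vehicle: only scooter fits.
House 3 vehicle: only van fits.
The Dane is in house 2 (clue 4).
House 3 nationality: only Swede fits.
So: house 1 = convertible/Japanese, house 2 = scooter/Dane, house 3 = van/Swede, house 4 = motorcycle/Australian.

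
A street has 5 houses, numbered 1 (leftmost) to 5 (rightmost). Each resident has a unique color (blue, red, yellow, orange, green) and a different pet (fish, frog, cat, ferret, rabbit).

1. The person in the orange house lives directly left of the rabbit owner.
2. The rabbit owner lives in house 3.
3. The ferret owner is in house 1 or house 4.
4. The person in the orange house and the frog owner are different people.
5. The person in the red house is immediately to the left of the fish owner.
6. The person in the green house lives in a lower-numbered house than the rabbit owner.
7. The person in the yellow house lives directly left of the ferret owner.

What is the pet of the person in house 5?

fish

The rabbit owner is in house 3 (clue 2).
By clue 7, the person in the yellow house is in house 3.
The ferret owner is in house 4 (clue 7).
The only color still possible for house 5 is blue.
The person in the orange house is in house 2 (clue 1).
The only color still possible for house 1 is green.
So house 4 gets red for color.
Clue 5: the fish owner is in house 5.
So house 1 gets frog for pet.
House 2 pet: only cat fits.
So: house 1 = green/frog, house 2 = orange/cat, house 3 = yellow/rabbit, house 4 = red/ferret, house 5 = blue/fish.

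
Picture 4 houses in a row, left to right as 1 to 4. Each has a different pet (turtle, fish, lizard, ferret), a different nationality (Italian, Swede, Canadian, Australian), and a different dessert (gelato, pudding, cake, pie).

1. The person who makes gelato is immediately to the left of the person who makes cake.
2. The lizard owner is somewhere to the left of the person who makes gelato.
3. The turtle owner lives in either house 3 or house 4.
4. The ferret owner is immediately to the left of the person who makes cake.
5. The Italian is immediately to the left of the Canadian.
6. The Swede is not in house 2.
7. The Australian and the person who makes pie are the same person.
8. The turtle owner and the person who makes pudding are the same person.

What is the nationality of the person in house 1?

House 1's dessert must be pie (nothing else left).
From clue 7, the Australian must be in house 1.
The only dessert still possible for house 2 is gelato.
Clue 1: the person who makes cake is in house 3.
The lizard owner is in house 1 (clue 2).
By clue 4, the ferret owner is in house 2.
So house 2 gets Italian for nationality.
The only dessert still possible for house 4 is pudding.
By clue 5, the Canadian is in house 3.
By clue 8, the turtle owner is in house 4.
The only pet still possible for house 3 is fish.
House 4's nationality must be Swede (nothing else left).
So: house 1 = lizard/Australian/pie, house 2 = ferret/Italian/gelato, house 3 = fish/Canadian/cake, house 4 = turtle/Swede/pudding.

Australian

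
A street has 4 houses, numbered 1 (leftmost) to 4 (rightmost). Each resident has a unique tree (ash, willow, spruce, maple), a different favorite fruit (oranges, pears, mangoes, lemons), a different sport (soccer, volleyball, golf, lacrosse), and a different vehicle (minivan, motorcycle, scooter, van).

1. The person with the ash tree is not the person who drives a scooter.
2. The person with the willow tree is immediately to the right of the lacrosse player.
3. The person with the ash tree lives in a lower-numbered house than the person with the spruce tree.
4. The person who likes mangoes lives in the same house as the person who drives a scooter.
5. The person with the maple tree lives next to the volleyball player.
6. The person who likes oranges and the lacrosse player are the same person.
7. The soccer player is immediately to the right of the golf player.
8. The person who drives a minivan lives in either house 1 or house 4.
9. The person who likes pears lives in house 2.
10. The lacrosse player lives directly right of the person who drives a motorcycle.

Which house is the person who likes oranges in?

3

The person who likes pears is in house 2 (clue 9).
From clue 6, the person who likes oranges must be in house 3.
By clue 6, the lacrosse player is in house 3.
Clue 10 places the person who drives a motorcycle in house 2.
The person with the willow tree is in house 4 (clue 2).
By clue 7, the soccer player is in house 2.
By clue 7, the golf player is in house 1.
The only sport still possible for house 4 is volleyball.
That leaves van as the vehicle for house 3.
By clue 5, the person with the maple tree is in house 3.
House 1's tree must be ash (nothing else left).
That leaves spruce as the tree for house 2.
Clue 1 places the person who drives a scooter in house 4.
By clue 4, the person who likes mangoes is in house 4.
That leaves lemons as the favorite fruit for house 1.
House 1 vehicle: only minivan fits.
So: house 1 = ash/lemons/golf/minivan, house 2 = spruce/pears/soccer/motorcycle, house 3 = maple/oranges/lacrosse/van, house 4 = willow/mangoes/volleyball/scooter.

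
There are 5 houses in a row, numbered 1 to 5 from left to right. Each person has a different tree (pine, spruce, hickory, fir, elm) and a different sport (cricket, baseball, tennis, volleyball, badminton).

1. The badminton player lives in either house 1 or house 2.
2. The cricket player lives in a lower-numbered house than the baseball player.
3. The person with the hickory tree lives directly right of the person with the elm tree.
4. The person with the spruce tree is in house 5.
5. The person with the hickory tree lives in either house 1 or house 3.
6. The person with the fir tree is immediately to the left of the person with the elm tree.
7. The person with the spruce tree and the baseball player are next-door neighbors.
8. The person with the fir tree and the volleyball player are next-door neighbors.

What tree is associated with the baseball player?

pine

From clue 4, the person with the spruce tree must be in house 5.
From clue 5, the person with the hickory tree must be in house 3.
The baseball player is in house 4 (clue 7).
So house 5 gets tennis for sport.
Clue 3 places the person with the elm tree in house 2.
The person with the fir tree is in house 1 (clue 6).
Clue 8 places the volleyball player in house 2.
So house 4 gets pine for tree.
So house 1 gets badminton for sport.
The only sport still possible for house 3 is cricket.
So: house 1 = fir/badminton, house 2 = elm/volleyball, house 3 = hickory/cricket, house 4 = pine/baseball, house 5 = spruce/tennis.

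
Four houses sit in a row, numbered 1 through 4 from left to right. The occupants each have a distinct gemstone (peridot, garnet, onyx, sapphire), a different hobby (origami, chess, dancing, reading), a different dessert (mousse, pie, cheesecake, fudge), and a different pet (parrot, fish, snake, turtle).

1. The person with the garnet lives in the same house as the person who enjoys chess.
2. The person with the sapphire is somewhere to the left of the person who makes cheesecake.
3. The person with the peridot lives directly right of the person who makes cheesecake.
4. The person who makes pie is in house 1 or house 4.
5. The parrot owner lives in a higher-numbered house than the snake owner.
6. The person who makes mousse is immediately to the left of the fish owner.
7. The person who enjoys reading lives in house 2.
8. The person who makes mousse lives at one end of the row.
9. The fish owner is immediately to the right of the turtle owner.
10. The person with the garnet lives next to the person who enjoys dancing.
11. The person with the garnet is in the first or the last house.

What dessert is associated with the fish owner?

From clue 7, the person who enjoys reading must be in house 2.
From clue 8, the person who makes mousse must be in house 1.
So house 4 gets pie for dessert.
By clue 6, the fish owner is in house 2.
By clue 9, the turtle owner is in house 1.
Clue 10: the person with the garnet is in house 4.
By clue 10, the person who enjoys dancing is in house 3.
House 4's pet must be parrot (nothing else left).
By clue 1, the person who enjoys chess is in house 4.
By clue 3, the person who makes cheesecake is in house 2.
That leaves peridot as the gemstone for house 3.
House 1 hobby: only origami fits.
House 3's dessert must be fudge (nothing else left).
House 3's pet must be snake (nothing else left).
By clue 2, the person with the sapphire is in house 1.
The only gemstone still possible for house 2 is onyx.
So: house 1 = sapphire/origami/mousse/turtle, house 2 = onyx/reading/cheesecake/fish, house 3 = peridot/dancing/fudge/snake, house 4 = garnet/chess/pie/parrot.

cheesecake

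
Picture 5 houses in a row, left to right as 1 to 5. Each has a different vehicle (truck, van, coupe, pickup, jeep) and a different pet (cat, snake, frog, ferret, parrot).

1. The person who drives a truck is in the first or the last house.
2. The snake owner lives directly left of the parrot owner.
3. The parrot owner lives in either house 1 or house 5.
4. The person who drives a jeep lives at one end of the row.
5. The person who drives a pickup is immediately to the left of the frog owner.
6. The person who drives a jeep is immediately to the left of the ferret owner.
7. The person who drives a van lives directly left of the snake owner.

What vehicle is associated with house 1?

jeep

Clue 3 places the parrot owner in house 5.
Clue 6: the person who drives a jeep is in house 1.
By clue 6, the ferret owner is in house 2.
That leaves cat as the pet for house 1.
From clue 2, the snake owner must be in house 4.
The person who drives a van is in house 3 (clue 7).
That leaves pickup as the vehicle for house 2.
The only vehicle still possible for house 4 is coupe.
The only vehicle still possible for house 5 is truck.
So house 3 gets frog for pet.
So: house 1 = jeep/cat, house 2 = pickup/ferret, house 3 = van/frog, house 4 = coupe/snake, house 5 = truck/parrot.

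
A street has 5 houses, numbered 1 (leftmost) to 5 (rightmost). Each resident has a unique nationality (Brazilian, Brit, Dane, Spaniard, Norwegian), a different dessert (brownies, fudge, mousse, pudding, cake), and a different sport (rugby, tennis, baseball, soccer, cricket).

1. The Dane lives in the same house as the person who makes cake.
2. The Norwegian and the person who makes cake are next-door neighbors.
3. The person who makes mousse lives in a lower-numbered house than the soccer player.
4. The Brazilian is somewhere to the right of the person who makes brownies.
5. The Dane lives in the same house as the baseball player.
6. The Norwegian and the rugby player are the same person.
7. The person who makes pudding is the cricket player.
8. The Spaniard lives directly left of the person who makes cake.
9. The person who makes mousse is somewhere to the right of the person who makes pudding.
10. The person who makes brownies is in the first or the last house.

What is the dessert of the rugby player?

mousse

From clue 10, the person who makes brownies must be in house 1.
The person who makes mousse is narrowed to house 3 or 4; consider each.
Placing it in house 3 leads to a contradiction, so it's in house 4.
From clue 3, the soccer player must be in house 5.
The only dessert still possible for house 5 is fudge.
The Dane is narrowed to house 2 or 3; consider each.
Placing it in house 2 leads to a contradiction, so it's in house 3.
Clue 1: the person who makes cake is in house 3.
From clue 5, the baseball player must be in house 3.
The Spaniard is in house 2 (clue 8).
So house 1 gets Brit for nationality.
So house 4 gets Norwegian for nationality.
House 5 nationality: only Brazilian fits.
So house 2 gets pudding for dessert.
The only sport still possible for house 1 is tennis.
House 2 sport: only cricket fits.
House 4 sport: only rugby fits.
So: house 1 = Brit/brownies/tennis, house 2 = Spaniard/pudding/cricket, house 3 = Dane/cake/baseball, house 4 = Norwegian/mousse/rugby, house 5 = Brazilian/fudge/soccer.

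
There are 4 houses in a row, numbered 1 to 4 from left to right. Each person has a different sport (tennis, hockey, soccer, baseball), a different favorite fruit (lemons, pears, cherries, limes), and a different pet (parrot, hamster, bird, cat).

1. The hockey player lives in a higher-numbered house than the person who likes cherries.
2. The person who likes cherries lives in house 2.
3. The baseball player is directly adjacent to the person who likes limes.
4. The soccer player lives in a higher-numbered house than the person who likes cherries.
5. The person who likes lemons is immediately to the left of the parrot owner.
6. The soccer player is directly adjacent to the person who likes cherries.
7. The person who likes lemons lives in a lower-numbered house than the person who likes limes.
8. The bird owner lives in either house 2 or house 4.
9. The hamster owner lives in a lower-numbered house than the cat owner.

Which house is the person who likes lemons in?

From clue 2, the person who likes cherries must be in house 2.
The soccer player is in house 3 (clue 6).
House 1's pet must be hamster (nothing else left).
Clue 1: the hockey player is in house 4.
Clue 3: the person who likes limes is in house 3.
By clue 7, the person who likes lemons is in house 1.
So house 1 gets tennis for sport.
The only sport still possible for house 2 is baseball.
So house 4 gets pears for favorite fruit.
That leaves cat as the pet for house 3.
Clue 5: the parrot owner is in house 2.
House 4 pet: only bird fits.
So: house 1 = tennis/lemons/hamster, house 2 = baseball/cherries/parrot, house 3 = soccer/limes/cat, house 4 = hockey/pears/bird.

1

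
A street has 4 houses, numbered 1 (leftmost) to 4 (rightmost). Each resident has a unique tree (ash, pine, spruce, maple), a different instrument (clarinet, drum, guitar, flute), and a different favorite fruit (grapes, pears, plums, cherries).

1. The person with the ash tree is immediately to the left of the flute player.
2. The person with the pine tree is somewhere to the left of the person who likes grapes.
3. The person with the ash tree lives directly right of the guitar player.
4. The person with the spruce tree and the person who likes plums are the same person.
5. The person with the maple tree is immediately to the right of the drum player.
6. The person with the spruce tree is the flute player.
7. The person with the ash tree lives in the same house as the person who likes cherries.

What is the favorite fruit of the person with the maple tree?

The only tree still possible for house 1 is pine.
The only favorite fruit still possible for house 1 is pears.
The person with the ash tree is narrowed to house 2 or 3; consider each.
Placing it in house 2 leads to a contradiction, so it's in house 3.
The flute player is in house 4 (clue 1).
From clue 3, the guitar player must be in house 2.
From clue 6, the person with the spruce tree must be in house 4.
By clue 7, the person who likes cherries is in house 3.
The only tree still possible for house 2 is maple.
That leaves grapes as the favorite fruit for house 2.
That leaves plums as the favorite fruit for house 4.
Clue 5 places the drum player in house 1.
The only instrument still possible for house 3 is clarinet.
So: house 1 = pine/drum/pears, house 2 = maple/guitar/grapes, house 3 = ash/clarinet/cherries, house 4 = spruce/flute/plums.

grapes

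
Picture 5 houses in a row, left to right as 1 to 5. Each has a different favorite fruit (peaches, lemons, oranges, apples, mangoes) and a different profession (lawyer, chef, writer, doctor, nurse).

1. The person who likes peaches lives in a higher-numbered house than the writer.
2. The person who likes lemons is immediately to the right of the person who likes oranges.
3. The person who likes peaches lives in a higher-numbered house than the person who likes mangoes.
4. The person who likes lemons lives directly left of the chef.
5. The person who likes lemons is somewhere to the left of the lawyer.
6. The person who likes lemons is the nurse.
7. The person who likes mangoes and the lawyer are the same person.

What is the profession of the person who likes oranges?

writer

That leaves doctor as the profession for house 5.
House 1's profession must be writer (nothing else left).
House 2's profession must be nurse (nothing else left).
By clue 6, the person who likes lemons is in house 2.
That leaves oranges as the favorite fruit for house 1.
Clue 4 places the chef in house 3.
House 4's profession must be lawyer (nothing else left).
The person who likes mangoes is in house 4 (clue 7).
So house 3 gets apples for favorite fruit.
House 5's favorite fruit must be peaches (nothing else left).
So: house 1 = oranges/writer, house 2 = lemons/nurse, house 3 = apples/chef, house 4 = mangoes/lawyer, house 5 = peaches/doctor.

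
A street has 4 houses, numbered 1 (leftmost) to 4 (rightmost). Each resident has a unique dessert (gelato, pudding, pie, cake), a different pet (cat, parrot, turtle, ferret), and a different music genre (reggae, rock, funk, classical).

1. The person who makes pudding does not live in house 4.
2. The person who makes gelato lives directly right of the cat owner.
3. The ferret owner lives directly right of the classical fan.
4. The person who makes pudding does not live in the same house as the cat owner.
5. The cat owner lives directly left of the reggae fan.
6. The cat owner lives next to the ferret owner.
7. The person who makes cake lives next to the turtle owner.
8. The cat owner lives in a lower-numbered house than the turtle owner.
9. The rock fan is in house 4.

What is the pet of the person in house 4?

parrot

The rock fan is in house 4 (clue 9).
The person who makes gelato is narrowed to house 2 or 3; consider each.
Placing it in house 3 leads to a contradiction, so it's in house 2.
Clue 2: the cat owner is in house 1.
The reggae fan is in house 2 (clue 5).
Clue 6 places the ferret owner in house 2.
House 3's dessert must be pudding (nothing else left).
House 1 music genre: only classical fits.
That leaves funk as the music genre for house 3.
The person who makes cake is in house 4 (clue 7).
From clue 7, the turtle owner must be in house 3.
House 1's dessert must be pie (nothing else left).
House 4 pet: only parrot fits.
So: house 1 = pie/cat/classical, house 2 = gelato/ferret/reggae, house 3 = pudding/turtle/funk, house 4 = cake/parrot/rock.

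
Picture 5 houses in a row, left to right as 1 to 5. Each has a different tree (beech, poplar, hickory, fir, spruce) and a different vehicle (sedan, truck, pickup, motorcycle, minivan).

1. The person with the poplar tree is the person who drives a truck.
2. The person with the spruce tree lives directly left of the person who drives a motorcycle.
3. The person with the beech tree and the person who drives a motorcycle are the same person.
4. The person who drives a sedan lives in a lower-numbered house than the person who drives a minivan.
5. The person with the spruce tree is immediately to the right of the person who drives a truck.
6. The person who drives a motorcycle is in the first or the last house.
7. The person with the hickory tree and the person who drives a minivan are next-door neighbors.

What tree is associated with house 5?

beech

Clue 6: the person who drives a motorcycle is in house 5.
By clue 2, the person with the spruce tree is in house 4.
From clue 3, the person with the beech tree must be in house 5.
The person who drives a truck is in house 3 (clue 5).
From clue 1, the person with the poplar tree must be in house 3.
So house 1 gets hickory for tree.
House 2 tree: only fir fits.
From clue 7, the person who drives a minivan must be in house 2.
So house 4 gets pickup for vehicle.
That leaves sedan as the vehicle for house 1.
So: house 1 = hickory/sedan, house 2 = fir/minivan, house 3 = poplar/truck, house 4 = spruce/pickup, house 5 = beech/motorcycle.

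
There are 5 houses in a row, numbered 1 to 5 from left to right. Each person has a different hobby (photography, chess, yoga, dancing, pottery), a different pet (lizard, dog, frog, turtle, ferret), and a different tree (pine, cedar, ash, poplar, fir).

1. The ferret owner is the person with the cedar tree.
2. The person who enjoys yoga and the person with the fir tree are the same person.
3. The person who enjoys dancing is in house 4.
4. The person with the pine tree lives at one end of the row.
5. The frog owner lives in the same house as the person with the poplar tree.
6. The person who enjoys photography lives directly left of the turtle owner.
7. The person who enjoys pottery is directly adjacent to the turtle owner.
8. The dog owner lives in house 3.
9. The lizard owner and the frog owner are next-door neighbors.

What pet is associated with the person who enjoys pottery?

The person who enjoys dancing is in house 4 (clue 3).
The dog owner is in house 3 (clue 8).
The person who enjoys photography is narrowed to house 1 or 3; consider each.
Placing it in house 3 leads to a contradiction, so it's in house 1.
By clue 6, the turtle owner is in house 2.
House 3's hobby must be pottery (nothing else left).
That leaves ferret as the pet for house 1.
So house 3 gets ash for tree.
Clue 1 places the person with the cedar tree in house 1.
So house 2 gets fir for tree.
That leaves poplar as the tree for house 4.
House 5's tree must be pine (nothing else left).
Clue 2 places the person who enjoys yoga in house 2.
Clue 5: the frog owner is in house 4.
By clue 9, the lizard owner is in house 5.
House 5 hobby: only chess fits.
So: house 1 = photography/ferret/cedar, house 2 = yoga/turtle/fir, house 3 = pottery/dog/ash, house 4 = dancing/frog/poplar, house 5 = chess/lizard/pine.

dog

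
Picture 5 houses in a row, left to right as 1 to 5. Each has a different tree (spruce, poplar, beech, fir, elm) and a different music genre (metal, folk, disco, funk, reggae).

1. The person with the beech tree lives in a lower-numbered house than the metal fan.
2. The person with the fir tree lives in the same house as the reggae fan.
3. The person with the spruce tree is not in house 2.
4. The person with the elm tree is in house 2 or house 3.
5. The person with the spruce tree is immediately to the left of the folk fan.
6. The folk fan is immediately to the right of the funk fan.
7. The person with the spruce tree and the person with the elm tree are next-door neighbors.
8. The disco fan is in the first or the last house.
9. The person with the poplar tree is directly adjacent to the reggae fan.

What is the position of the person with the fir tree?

The person with the elm tree is narrowed to house 2 or 3; consider each.
Placing it in house 3 leads to a contradiction, so it's in house 2.
The person with the spruce tree is narrowed to house 1 or 3; consider each.
Placing it in house 1 leads to a contradiction, so it's in house 3.
The folk fan is in house 4 (clue 5).
By clue 6, the funk fan is in house 3.
House 1's tree must be beech (nothing else left).
House 1's music genre must be disco (nothing else left).
So house 2 gets metal for music genre.
That leaves reggae as the music genre for house 5.
From clue 2, the person with the fir tree must be in house 5.
Clue 9 places the person with the poplar tree in house 4.
So: house 1 = beech/disco, house 2 = elm/metal, house 3 = spruce/funk, house 4 = poplar/folk, house 5 = fir/reggae.

5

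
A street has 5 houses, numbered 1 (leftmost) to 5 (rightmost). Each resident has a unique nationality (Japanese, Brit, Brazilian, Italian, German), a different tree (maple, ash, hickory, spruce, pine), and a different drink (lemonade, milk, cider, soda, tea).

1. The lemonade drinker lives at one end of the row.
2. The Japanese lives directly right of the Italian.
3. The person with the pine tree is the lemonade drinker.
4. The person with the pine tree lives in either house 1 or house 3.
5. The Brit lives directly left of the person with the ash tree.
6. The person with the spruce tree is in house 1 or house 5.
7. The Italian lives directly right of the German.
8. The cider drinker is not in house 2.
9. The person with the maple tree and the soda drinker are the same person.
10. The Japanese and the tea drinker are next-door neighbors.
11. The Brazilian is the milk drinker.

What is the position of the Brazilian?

2

Clue 4 places the person with the pine tree in house 1.
From clue 3, the lemonade drinker must be in house 1.
House 5's tree must be spruce (nothing else left).
The Brit is narrowed to house 1 or 2 or 3; consider each.
Placing it in house 2 and house 3 leads to a contradiction, so it's in house 1.
From clue 5, the person with the ash tree must be in house 2.
House 2 drink: only milk fits.
Clue 11: the Brazilian is in house 2.
House 3's nationality must be German (nothing else left).
The only nationality still possible for house 5 is Japanese.
Clue 10 places the tea drinker in house 4.
The only nationality still possible for house 4 is Italian.
House 5's drink must be cider (nothing else left).
Clue 9 places the person with the maple tree in house 3.
The only tree still possible for house 4 is hickory.
House 3 drink: only soda fits.
So: house 1 = Brit/pine/lemonade, house 2 = Brazilian/ash/milk, house 3 = German/maple/soda, house 4 = Italian/hickory/tea, house 5 = Japanese/spruce/cider.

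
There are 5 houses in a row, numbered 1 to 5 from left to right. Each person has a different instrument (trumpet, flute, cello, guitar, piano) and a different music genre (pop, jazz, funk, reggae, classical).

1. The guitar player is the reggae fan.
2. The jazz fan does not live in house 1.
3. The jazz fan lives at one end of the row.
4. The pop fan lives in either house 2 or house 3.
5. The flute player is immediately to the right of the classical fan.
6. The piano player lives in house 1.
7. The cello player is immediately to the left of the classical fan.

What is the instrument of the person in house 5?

flute

By clue 3, the jazz fan is in house 5.
From clue 6, the piano player must be in house 1.
House 1 music genre: only funk fits.
The cello player is narrowed to house 2 or 3; consider each.
Placing it in house 2 leads to a contradiction, so it's in house 3.
Clue 7 places the classical fan in house 4.
The guitar player is in house 2 (clue 1).
By clue 1, the reggae fan is in house 2.
By clue 5, the flute player is in house 5.
That leaves trumpet as the instrument for house 4.
The only music genre still possible for house 3 is pop.
So: house 1 = piano/funk, house 2 = guitar/reggae, house 3 = cello/pop, house 4 = trumpet/classical, house 5 = flute/jazz.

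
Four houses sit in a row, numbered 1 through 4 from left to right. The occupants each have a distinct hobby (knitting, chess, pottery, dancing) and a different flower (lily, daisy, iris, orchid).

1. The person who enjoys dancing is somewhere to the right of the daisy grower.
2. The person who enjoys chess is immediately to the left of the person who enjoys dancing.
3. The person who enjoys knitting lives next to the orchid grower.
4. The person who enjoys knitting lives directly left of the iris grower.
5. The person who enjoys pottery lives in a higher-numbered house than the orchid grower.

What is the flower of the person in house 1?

The person who enjoys chess is narrowed to house 1 or 2 or 3; consider each.
Placing it in house 2 and house 3 leads to a contradiction, so it's in house 1.
From clue 2, the person who enjoys dancing must be in house 2.
That leaves pottery as the hobby for house 4.
Clue 1 places the daisy grower in house 1.
Clue 3: the orchid grower is in house 2.
From clue 4, the iris grower must be in house 4.
That leaves knitting as the hobby for house 3.
The only flower still possible for house 3 is lily.
So: house 1 = chess/daisy, house 2 = dancing/orchid, house 3 = knitting/lily, house 4 = pottery/iris.

daisy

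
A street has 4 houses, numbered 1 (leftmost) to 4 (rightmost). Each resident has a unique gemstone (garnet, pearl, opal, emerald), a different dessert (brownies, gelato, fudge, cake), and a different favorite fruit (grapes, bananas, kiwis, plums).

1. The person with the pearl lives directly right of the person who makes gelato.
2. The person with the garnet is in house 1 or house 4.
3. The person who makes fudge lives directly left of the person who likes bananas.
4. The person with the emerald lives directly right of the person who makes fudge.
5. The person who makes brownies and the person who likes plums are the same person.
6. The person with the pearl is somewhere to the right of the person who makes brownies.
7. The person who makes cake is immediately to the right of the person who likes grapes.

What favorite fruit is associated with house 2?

kiwis

The only dessert still possible for house 4 is cake.
By clue 7, the person who likes grapes is in house 3.
The person with the emerald is narrowed to house 2 or 4; consider each.
Placing it in house 2 leads to a contradiction, so it's in house 4.
Clue 4 places the person who makes fudge in house 3.
From clue 3, the person who likes bananas must be in house 4.
House 1 gemstone: only garnet fits.
The person with the opal is narrowed to house 2 or 3; consider each.
Placing it in house 3 leads to a contradiction, so it's in house 2.
House 3's gemstone must be pearl (nothing else left).
From clue 1, the person who makes gelato must be in house 2.
House 1's dessert must be brownies (nothing else left).
Clue 5: the person who likes plums is in house 1.
House 2's favorite fruit must be kiwis (nothing else left).
So: house 1 = garnet/brownies/plums, house 2 = opal/gelato/kiwis, house 3 = pearl/fudge/grapes, house 4 = emerald/cake/bananas.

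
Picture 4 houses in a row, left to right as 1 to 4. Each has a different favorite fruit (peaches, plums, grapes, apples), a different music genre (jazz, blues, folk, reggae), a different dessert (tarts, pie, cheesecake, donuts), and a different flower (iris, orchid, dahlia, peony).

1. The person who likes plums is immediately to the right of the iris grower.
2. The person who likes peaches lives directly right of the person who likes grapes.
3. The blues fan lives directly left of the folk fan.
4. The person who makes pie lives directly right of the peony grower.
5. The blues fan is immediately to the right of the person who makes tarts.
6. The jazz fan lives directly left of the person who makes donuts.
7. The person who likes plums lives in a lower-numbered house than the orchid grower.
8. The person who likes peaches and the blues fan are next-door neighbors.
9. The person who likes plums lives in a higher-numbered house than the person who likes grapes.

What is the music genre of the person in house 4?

folk

The only favorite fruit still possible for house 4 is apples.
So house 1 gets grapes for favorite fruit.
Clue 2: the person who likes peaches is in house 2.
Clue 8: the blues fan is in house 3.
So house 3 gets plums for favorite fruit.
The only music genre still possible for house 4 is folk.
By clue 1, the iris grower is in house 2.
The person who makes tarts is in house 2 (clue 5).
Clue 7 places the orchid grower in house 4.
So house 1 gets cheesecake for dessert.
House 3 dessert: only donuts fits.
So house 4 gets pie for dessert.
Clue 4 places the peony grower in house 3.
By clue 6, the jazz fan is in house 2.
House 1 music genre: only reggae fits.
House 1 flower: only dahlia fits.
So: house 1 = grapes/reggae/cheesecake/dahlia, house 2 = peaches/jazz/tarts/iris, house 3 = plums/blues/donuts/peony, house 4 = apples/folk/pie/orchid.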